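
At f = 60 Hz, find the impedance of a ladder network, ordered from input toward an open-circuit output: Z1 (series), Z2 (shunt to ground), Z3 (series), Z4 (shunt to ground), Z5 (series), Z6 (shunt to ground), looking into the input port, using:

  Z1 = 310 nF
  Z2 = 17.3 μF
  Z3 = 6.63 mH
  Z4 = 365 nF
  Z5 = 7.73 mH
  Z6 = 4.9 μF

Step 1 — Angular frequency: ω = 2π·f = 2π·60 = 377 rad/s.
Step 2 — Component impedances:
  Z1: Z = 1/(jωC) = -j/(ω·C) = 0 - j8557 Ω
  Z2: Z = 1/(jωC) = -j/(ω·C) = 0 - j153.3 Ω
  Z3: Z = jωL = j·377·0.00663 = 0 + j2.499 Ω
  Z4: Z = 1/(jωC) = -j/(ω·C) = 0 - j7267 Ω
  Z5: Z = jωL = j·377·0.00773 = 0 + j2.914 Ω
  Z6: Z = 1/(jωC) = -j/(ω·C) = 0 - j541.3 Ω
Step 3 — Ladder network (open output): work backward from the far end, alternating series and parallel combinations. Z_in = 0 - j8674 Ω = 8674∠-90.0° Ω.

Z = 0 - j8674 Ω = 8674∠-90.0° Ω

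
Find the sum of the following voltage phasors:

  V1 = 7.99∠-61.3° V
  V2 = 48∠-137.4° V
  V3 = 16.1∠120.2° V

Step 1 — Convert each phasor to rectangular form:
  V1 = 7.99·(cos(-61.3°) + j·sin(-61.3°)) = 3.837 - j7.008 V
  V2 = 48·(cos(-137.4°) + j·sin(-137.4°)) = -35.33 - j32.49 V
  V3 = 16.1·(cos(120.2°) + j·sin(120.2°)) = -8.099 + j13.91 V
Step 2 — Sum components: V_total = -39.59 - j25.58 V.
Step 3 — Convert to polar: |V_total| = 47.14 V, ∠V_total = -147.1°.

V_total = 47.14∠-147.1° V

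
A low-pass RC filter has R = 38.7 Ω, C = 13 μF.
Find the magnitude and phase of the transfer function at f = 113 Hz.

Step 1 — Angular frequency: ω = 2π·113 = 710 rad/s.
Step 2 — Transfer function: H(jω) = 1/(1 + jωRC).
Step 3 — Denominator: 1 + jωRC = 1 + j·710·38.7·1.3e-05 = 1 + j0.3572.
Step 4 — H = 0.8868 - j0.3168.
Step 5 — Magnitude: |H| = 0.9417 (-0.5 dB); phase: φ = -19.7°.

|H| = 0.9417 (-0.5 dB), φ = -19.7°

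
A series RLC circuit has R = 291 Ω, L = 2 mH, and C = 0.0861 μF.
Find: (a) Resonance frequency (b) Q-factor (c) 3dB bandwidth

Step 1 — Resonance: ω₀ = 1/√(LC) = 1/√(0.002·8.61e-08) = 7.62e+04 rad/s.
Step 2 — f₀ = ω₀/(2π) = 1.213e+04 Hz.
Step 3 — Series Q: Q = ω₀L/R = 7.62e+04·0.002/291 = 0.5237.
Step 4 — Bandwidth: Δω = ω₀/Q = 1.455e+05 rad/s; BW = Δω/(2π) = 2.316e+04 Hz.

(a) f₀ = 1.213e+04 Hz  (b) Q = 0.5237  (c) BW = 2.316e+04 Hz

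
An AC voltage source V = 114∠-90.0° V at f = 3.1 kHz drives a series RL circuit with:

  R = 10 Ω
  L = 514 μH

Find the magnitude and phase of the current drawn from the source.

Step 1 — Angular frequency: ω = 2π·f = 2π·3100 = 1.948e+04 rad/s.
Step 2 — Component impedances:
  R: Z = R = 10 Ω
  L: Z = jωL = j·1.948e+04·0.000514 = 0 + j10.01 Ω
Step 3 — Series combination: Z_total = R + L = 10 + j10.01 Ω = 14.15∠45.0° Ω.
Step 4 — Source phasor: V = 114∠-90.0° V = 0 - j114 V.
Step 5 — Ohm's law: I = V / Z_total = (0 - j114) / (10 + j10.01) = -5.7 - j5.693 A.
Step 6 — Convert to polar: |I| = 8.056 A, ∠I = -135.0°.

I = 8.056∠-135.0° A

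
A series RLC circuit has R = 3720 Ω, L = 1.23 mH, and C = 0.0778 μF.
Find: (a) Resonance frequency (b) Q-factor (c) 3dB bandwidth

Step 1 — Resonance condition Im(Z)=0 gives ω₀ = 1/√(LC).
Step 2 — ω₀ = 1/√(0.00123·7.78e-08) = 1.022e+05 rad/s.
Step 3 — f₀ = ω₀/(2π) = 1.627e+04 Hz.
Step 4 — Series Q: Q = ω₀L/R = 1.022e+05·0.00123/3720 = 0.0338.
Step 5 — 3dB bandwidth: Δω = ω₀/Q = 3.024e+06 rad/s; BW = Δω/(2π) = 4.813e+05 Hz.

(a) f₀ = 1.627e+04 Hz  (b) Q = 0.0338  (c) BW = 4.813e+05 Hz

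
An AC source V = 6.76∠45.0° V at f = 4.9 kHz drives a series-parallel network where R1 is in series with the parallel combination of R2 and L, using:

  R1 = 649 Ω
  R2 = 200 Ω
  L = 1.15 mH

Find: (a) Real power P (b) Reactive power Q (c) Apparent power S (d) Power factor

Step 1 — Angular frequency: ω = 2π·f = 2π·4900 = 3.079e+04 rad/s.
Step 2 — Component impedances:
  R1: Z = R = 649 Ω
  R2: Z = R = 200 Ω
  L: Z = jωL = j·3.079e+04·0.00115 = 0 + j35.41 Ω
Step 3 — Parallel branch: R2 || L = 1/(1/R2 + 1/L) = 6.077 + j34.33 Ω.
Step 4 — Series with R1: Z_total = R1 + (R2 || L) = 655.1 + j34.33 Ω = 656∠3.0° Ω.
Step 5 — Source phasor: V = 6.76∠45.0° V = 4.78 + j4.78 V.
Step 6 — Current: I = V / Z = 0.007658 + j0.006896 A = 0.01031∠42.0° A.
Step 7 — Complex power: S = V·I* = 0.06957 + j0.003646 VA.
Step 8 — Real power: P = Re(S) = 0.06957 W.
Step 9 — Reactive power: Q = Im(S) = 0.003646 VAR.
Step 10 — Apparent power: |S| = 0.06966 VA.
Step 11 — Power factor: PF = P/|S| = 0.9986 (lagging).

(a) P = 0.06957 W  (b) Q = 0.003646 VAR  (c) S = 0.06966 VA  (d) PF = 0.9986 (lagging)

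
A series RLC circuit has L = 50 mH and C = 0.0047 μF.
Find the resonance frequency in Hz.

Step 1 — Resonance condition Im(Z)=0 gives ω₀ = 1/√(LC).
Step 2 — ω₀ = 1/√(0.05·4.7e-09) = 6.523e+04 rad/s.
Step 3 — f₀ = ω₀/(2π) = 1.038e+04 Hz.

f₀ = 1.038e+04 Hz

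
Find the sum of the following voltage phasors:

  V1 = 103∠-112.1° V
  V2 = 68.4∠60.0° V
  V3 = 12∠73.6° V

Step 1 — Convert each phasor to rectangular form:
  V1 = 103·(cos(-112.1°) + j·sin(-112.1°)) = -38.75 - j95.43 V
  V2 = 68.4·(cos(60.0°) + j·sin(60.0°)) = 34.2 + j59.24 V
  V3 = 12·(cos(73.6°) + j·sin(73.6°)) = 3.388 + j11.51 V
Step 2 — Sum components: V_total = -1.163 - j24.68 V.
Step 3 — Convert to polar: |V_total| = 24.71 V, ∠V_total = -92.7°.

V_total = 24.71∠-92.7° V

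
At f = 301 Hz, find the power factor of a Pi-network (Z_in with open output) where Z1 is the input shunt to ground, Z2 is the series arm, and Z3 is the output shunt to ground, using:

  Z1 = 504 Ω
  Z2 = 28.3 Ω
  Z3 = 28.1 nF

Step 1 — Angular frequency: ω = 2π·f = 2π·301 = 1891 rad/s.
Step 2 — Component impedances:
  Z1: Z = R = 504 Ω
  Z2: Z = R = 28.3 Ω
  Z3: Z = 1/(jωC) = -j/(ω·C) = 0 - j1.882e+04 Ω
Step 3 — With open output, the series arm Z2 and the output shunt Z3 appear in series to ground: Z2 + Z3 = 28.3 - j1.882e+04 Ω.
Step 4 — Parallel with input shunt Z1: Z_in = Z1 || (Z2 + Z3) = 503.6 - j13.49 Ω = 503.8∠-1.5° Ω.
Step 5 — Power factor: PF = cos(φ) = Re(Z)/|Z| = 503.6/503.8 = 0.9996.
Step 6 — Type: Im(Z) = -13.49 ⇒ leading (phase φ = -1.5°).

PF = 0.9996 (leading, φ = -1.5°)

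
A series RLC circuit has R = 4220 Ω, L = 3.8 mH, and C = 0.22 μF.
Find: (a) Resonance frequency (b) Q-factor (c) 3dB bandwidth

Step 1 — Resonance: ω₀ = 1/√(LC) = 1/√(0.0038·2.2e-07) = 3.459e+04 rad/s.
Step 2 — f₀ = ω₀/(2π) = 5504 Hz.
Step 3 — Series Q: Q = ω₀L/R = 3.459e+04·0.0038/4220 = 0.03114.
Step 4 — Bandwidth: Δω = ω₀/Q = 1.111e+06 rad/s; BW = Δω/(2π) = 1.767e+05 Hz.

(a) f₀ = 5504 Hz  (b) Q = 0.03114  (c) BW = 1.767e+05 Hz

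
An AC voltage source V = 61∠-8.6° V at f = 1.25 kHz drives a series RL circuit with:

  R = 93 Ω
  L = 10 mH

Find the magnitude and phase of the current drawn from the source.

Step 1 — Angular frequency: ω = 2π·f = 2π·1250 = 7854 rad/s.
Step 2 — Component impedances:
  R: Z = R = 93 Ω
  L: Z = jωL = j·7854·0.01 = 0 + j78.54 Ω
Step 3 — Series combination: Z_total = R + L = 93 + j78.54 Ω = 121.7∠40.2° Ω.
Step 4 — Source phasor: V = 61∠-8.6° V = 60.31 - j9.122 V.
Step 5 — Ohm's law: I = V / Z_total = (60.31 - j9.122) / (93 + j78.54) = 0.3302 - j0.3769 A.
Step 6 — Convert to polar: |I| = 0.5011 A, ∠I = -48.8°.

I = 0.5011∠-48.8° A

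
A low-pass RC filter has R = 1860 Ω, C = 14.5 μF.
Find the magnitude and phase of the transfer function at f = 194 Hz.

Step 1 — Angular frequency: ω = 2π·194 = 1219 rad/s.
Step 2 — Transfer function: H(jω) = 1/(1 + jωRC).
Step 3 — Denominator: 1 + jωRC = 1 + j·1219·1860·1.45e-05 = 1 + j32.87.
Step 4 — H = 0.0009244 - j0.03039.
Step 5 — Magnitude: |H| = 0.0304 (-30.3 dB); phase: φ = -88.3°.

|H| = 0.0304 (-30.3 dB), φ = -88.3°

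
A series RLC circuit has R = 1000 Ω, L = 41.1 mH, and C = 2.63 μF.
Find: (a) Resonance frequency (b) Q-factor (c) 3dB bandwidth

Step 1 — Resonance: ω₀ = 1/√(LC) = 1/√(0.0411·2.63e-06) = 3042 rad/s.
Step 2 — f₀ = ω₀/(2π) = 484.1 Hz.
Step 3 — Series Q: Q = ω₀L/R = 3042·0.0411/1000 = 0.125.
Step 4 — Bandwidth: Δω = ω₀/Q = 2.433e+04 rad/s; BW = Δω/(2π) = 3872 Hz.

(a) f₀ = 484.1 Hz  (b) Q = 0.125  (c) BW = 3872 Hz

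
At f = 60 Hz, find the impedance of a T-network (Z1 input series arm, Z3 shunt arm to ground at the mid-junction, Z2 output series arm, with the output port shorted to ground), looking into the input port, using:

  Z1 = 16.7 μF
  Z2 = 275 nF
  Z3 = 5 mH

Step 1 — Angular frequency: ω = 2π·f = 2π·60 = 377 rad/s.
Step 2 — Component impedances:
  Z1: Z = 1/(jωC) = -j/(ω·C) = 0 - j158.8 Ω
  Z2: Z = 1/(jωC) = -j/(ω·C) = 0 - j9646 Ω
  Z3: Z = jωL = j·377·0.005 = 0 + j1.885 Ω
Step 3 — With the output port shorted to ground, the output series arm Z2 runs from the junction to ground; the shunt arm Z3 also runs from the junction to ground. They appear in parallel: Z3 || Z2 = 0 + j1.885 Ω.
Step 4 — Series with input arm Z1: Z_in = Z1 + (Z3 || Z2) = 0 - j157 Ω = 157∠-90.0° Ω.

Z = 0 - j157 Ω = 157∠-90.0° Ω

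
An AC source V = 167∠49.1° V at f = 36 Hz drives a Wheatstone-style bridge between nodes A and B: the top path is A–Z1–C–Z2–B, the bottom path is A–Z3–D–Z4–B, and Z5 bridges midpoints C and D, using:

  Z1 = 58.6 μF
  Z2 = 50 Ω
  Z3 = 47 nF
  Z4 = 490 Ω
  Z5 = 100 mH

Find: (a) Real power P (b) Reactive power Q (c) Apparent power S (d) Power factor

Step 1 — Angular frequency: ω = 2π·f = 2π·36 = 226.2 rad/s.
Step 2 — Component impedances:
  Z1: Z = 1/(jωC) = -j/(ω·C) = 0 - j75.44 Ω
  Z2: Z = R = 50 Ω
  Z3: Z = 1/(jωC) = -j/(ω·C) = 0 - j9.406e+04 Ω
  Z4: Z = R = 490 Ω
  Z5: Z = jωL = j·226.2·0.1 = 0 + j22.62 Ω
Step 3 — Bridge requires nodal analysis (the Z5 bridge couples midpoints C and D, so the two paths cannot be reduced to a simple series/parallel combination). Setting node B to ground and injecting 1 A at node A, the 3-node admittance system at A, C, D solves to V_A = Z_AB = 45.38 - j75.19 Ω = 87.82∠-58.9° Ω.
Step 4 — Source phasor: V = 167∠49.1° V = 109.3 + j126.2 V.
Step 5 — Current: I = V / Z = -0.5873 + j1.809 A = 1.902∠108.0° A.
Step 6 — Complex power: S = V·I* = 164.1 - j271.9 VA.
Step 7 — Real power: P = Re(S) = 164.1 W.
Step 8 — Reactive power: Q = Im(S) = -271.9 VAR.
Step 9 — Apparent power: |S| = 317.6 VA.
Step 10 — Power factor: PF = P/|S| = 0.5167 (leading).

(a) P = 164.1 W  (b) Q = -271.9 VAR  (c) S = 317.6 VA  (d) PF = 0.5167 (leading)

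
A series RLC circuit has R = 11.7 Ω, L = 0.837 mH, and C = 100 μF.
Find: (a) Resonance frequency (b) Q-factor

Step 1 — Resonance condition Im(Z)=0 gives ω₀ = 1/√(LC).
Step 2 — ω₀ = 1/√(0.000837·0.0001) = 3457 rad/s.
Step 3 — f₀ = ω₀/(2π) = 550.1 Hz.
Step 4 — Series Q: Q = ω₀L/R = 3457·0.000837/11.7 = 0.2473.

(a) f₀ = 550.1 Hz  (b) Q = 0.2473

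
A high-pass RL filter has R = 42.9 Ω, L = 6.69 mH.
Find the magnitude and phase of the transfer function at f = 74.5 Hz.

Step 1 — Angular frequency: ω = 2π·74.5 = 468.1 rad/s.
Step 2 — Transfer function: H(jω) = jωL/(R + jωL).
Step 3 — Numerator jωL = j·3.132; denominator R + jωL = 42.9 + j3.132.
Step 4 — H = 0.0053 + j0.07261.
Step 5 — Magnitude: |H| = 0.0728 (-22.8 dB); phase: φ = 85.8°.

|H| = 0.0728 (-22.8 dB), φ = 85.8°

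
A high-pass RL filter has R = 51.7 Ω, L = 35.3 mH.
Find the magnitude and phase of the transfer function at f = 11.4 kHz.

Step 1 — Angular frequency: ω = 2π·1.14e+04 = 7.163e+04 rad/s.
Step 2 — Transfer function: H(jω) = jωL/(R + jωL).
Step 3 — Numerator jωL = j·2528; denominator R + jωL = 51.7 + j2528.
Step 4 — H = 0.9996 + j0.02044.
Step 5 — Magnitude: |H| = 0.9998 (-0.0 dB); phase: φ = 1.2°.

|H| = 0.9998 (-0.0 dB), φ = 1.2°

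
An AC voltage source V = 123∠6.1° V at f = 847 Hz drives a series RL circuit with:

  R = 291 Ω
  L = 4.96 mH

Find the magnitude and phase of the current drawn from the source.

Step 1 — Angular frequency: ω = 2π·f = 2π·847 = 5322 rad/s.
Step 2 — Component impedances:
  R: Z = R = 291 Ω
  L: Z = jωL = j·5322·0.00496 = 0 + j26.4 Ω
Step 3 — Series combination: Z_total = R + L = 291 + j26.4 Ω = 292.2∠5.2° Ω.
Step 4 — Source phasor: V = 123∠6.1° V = 122.3 + j13.07 V.
Step 5 — Ohm's law: I = V / Z_total = (122.3 + j13.07) / (291 + j26.4) = 0.4209 + j0.006736 A.
Step 6 — Convert to polar: |I| = 0.421 A, ∠I = 0.9°.

I = 0.421∠0.9° A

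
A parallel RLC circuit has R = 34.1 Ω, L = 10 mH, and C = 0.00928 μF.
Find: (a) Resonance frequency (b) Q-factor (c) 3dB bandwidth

Step 1 — Resonance: ω₀ = 1/√(LC) = 1/√(0.01·9.28e-09) = 1.038e+05 rad/s.
Step 2 — f₀ = ω₀/(2π) = 1.652e+04 Hz.
Step 3 — Parallel Q: Q = R/(ω₀L) = 34.1/(1.038e+05·0.01) = 0.03285.
Step 4 — Bandwidth: Δω = ω₀/Q = 3.16e+06 rad/s; BW = Δω/(2π) = 5.029e+05 Hz.

(a) f₀ = 1.652e+04 Hz  (b) Q = 0.03285  (c) BW = 5.029e+05 Hz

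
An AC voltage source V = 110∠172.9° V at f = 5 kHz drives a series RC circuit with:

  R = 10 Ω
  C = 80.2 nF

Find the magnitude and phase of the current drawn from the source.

Step 1 — Angular frequency: ω = 2π·f = 2π·5000 = 3.142e+04 rad/s.
Step 2 — Component impedances:
  R: Z = R = 10 Ω
  C: Z = 1/(jωC) = -j/(ω·C) = 0 - j396.9 Ω
Step 3 — Series combination: Z_total = R + C = 10 - j396.9 Ω = 397∠-88.6° Ω.
Step 4 — Source phasor: V = 110∠172.9° V = -109.2 + j13.6 V.
Step 5 — Ohm's law: I = V / Z_total = (-109.2 + j13.6) / (10 - j396.9) = -0.04116 - j0.274 A.
Step 6 — Convert to polar: |I| = 0.2771 A, ∠I = -98.5°.

I = 0.2771∠-98.5° A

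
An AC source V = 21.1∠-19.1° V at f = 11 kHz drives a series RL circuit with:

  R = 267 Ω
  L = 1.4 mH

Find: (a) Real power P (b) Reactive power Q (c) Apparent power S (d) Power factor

Step 1 — Angular frequency: ω = 2π·f = 2π·1.1e+04 = 6.912e+04 rad/s.
Step 2 — Component impedances:
  R: Z = R = 267 Ω
  L: Z = jωL = j·6.912e+04·0.0014 = 0 + j96.76 Ω
Step 3 — Series combination: Z_total = R + L = 267 + j96.76 Ω = 284∠19.9° Ω.
Step 4 — Source phasor: V = 21.1∠-19.1° V = 19.94 - j6.904 V.
Step 5 — Current: I = V / Z = 0.05772 - j0.04678 A = 0.0743∠-39.0° A.
Step 6 — Complex power: S = V·I* = 1.474 + j0.5341 VA.
Step 7 — Real power: P = Re(S) = 1.474 W.
Step 8 — Reactive power: Q = Im(S) = 0.5341 VAR.
Step 9 — Apparent power: |S| = 1.568 VA.
Step 10 — Power factor: PF = P/|S| = 0.9402 (lagging).

(a) P = 1.474 W  (b) Q = 0.5341 VAR  (c) S = 1.568 VA  (d) PF = 0.9402 (lagging)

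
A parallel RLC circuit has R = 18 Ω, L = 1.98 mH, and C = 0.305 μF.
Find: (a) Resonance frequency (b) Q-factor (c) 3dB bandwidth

Step 1 — Resonance: ω₀ = 1/√(LC) = 1/√(0.00198·3.05e-07) = 4.069e+04 rad/s.
Step 2 — f₀ = ω₀/(2π) = 6476 Hz.
Step 3 — Parallel Q: Q = R/(ω₀L) = 18/(4.069e+04·0.00198) = 0.2234.
Step 4 — Bandwidth: Δω = ω₀/Q = 1.821e+05 rad/s; BW = Δω/(2π) = 2.899e+04 Hz.

(a) f₀ = 6476 Hz  (b) Q = 0.2234  (c) BW = 2.899e+04 Hz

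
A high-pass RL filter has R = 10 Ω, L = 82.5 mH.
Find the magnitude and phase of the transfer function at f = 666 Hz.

Step 1 — Angular frequency: ω = 2π·666 = 4185 rad/s.
Step 2 — Transfer function: H(jω) = jωL/(R + jωL).
Step 3 — Numerator jωL = j·345.2; denominator R + jωL = 10 + j345.2.
Step 4 — H = 0.9992 + j0.02894.
Step 5 — Magnitude: |H| = 0.9996 (-0.0 dB); phase: φ = 1.7°.

|H| = 0.9996 (-0.0 dB), φ = 1.7°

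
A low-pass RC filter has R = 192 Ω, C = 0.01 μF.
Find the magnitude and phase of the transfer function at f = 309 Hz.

Step 1 — Angular frequency: ω = 2π·309 = 1942 rad/s.
Step 2 — Transfer function: H(jω) = 1/(1 + jωRC).
Step 3 — Denominator: 1 + jωRC = 1 + j·1942·192·1e-08 = 1 + j0.003728.
Step 4 — H = 1 - j0.003728.
Step 5 — Magnitude: |H| = 1 (-0.0 dB); phase: φ = -0.2°.

|H| = 1 (-0.0 dB), φ = -0.2°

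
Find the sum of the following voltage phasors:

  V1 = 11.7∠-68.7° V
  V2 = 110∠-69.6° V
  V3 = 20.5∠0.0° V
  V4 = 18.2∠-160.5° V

Step 1 — Convert each phasor to rectangular form:
  V1 = 11.7·(cos(-68.7°) + j·sin(-68.7°)) = 4.25 - j10.9 V
  V2 = 110·(cos(-69.6°) + j·sin(-69.6°)) = 38.34 - j103.1 V
  V3 = 20.5·(cos(0.0°) + j·sin(0.0°)) = 20.5 V
  V4 = 18.2·(cos(-160.5°) + j·sin(-160.5°)) = -17.16 - j6.075 V
Step 2 — Sum components: V_total = 45.94 - j120.1 V.
Step 3 — Convert to polar: |V_total| = 128.6 V, ∠V_total = -69.1°.

V_total = 128.6∠-69.1° V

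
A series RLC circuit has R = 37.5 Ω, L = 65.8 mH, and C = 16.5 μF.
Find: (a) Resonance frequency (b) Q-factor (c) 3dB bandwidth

Step 1 — Resonance: ω₀ = 1/√(LC) = 1/√(0.0658·1.65e-05) = 959.7 rad/s.
Step 2 — f₀ = ω₀/(2π) = 152.7 Hz.
Step 3 — Series Q: Q = ω₀L/R = 959.7·0.0658/37.5 = 1.684.
Step 4 — Bandwidth: Δω = ω₀/Q = 569.9 rad/s; BW = Δω/(2π) = 90.7 Hz.

(a) f₀ = 152.7 Hz  (b) Q = 1.684  (c) BW = 90.7 Hz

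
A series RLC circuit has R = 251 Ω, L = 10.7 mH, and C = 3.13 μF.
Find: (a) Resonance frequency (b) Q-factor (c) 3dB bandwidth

Step 1 — Resonance condition Im(Z)=0 gives ω₀ = 1/√(LC).
Step 2 — ω₀ = 1/√(0.0107·3.13e-06) = 5464 rad/s.
Step 3 — f₀ = ω₀/(2π) = 869.7 Hz.
Step 4 — Series Q: Q = ω₀L/R = 5464·0.0107/251 = 0.2329.
Step 5 — 3dB bandwidth: Δω = ω₀/Q = 2.346e+04 rad/s; BW = Δω/(2π) = 3733 Hz.

(a) f₀ = 869.7 Hz  (b) Q = 0.2329  (c) BW = 3733 Hz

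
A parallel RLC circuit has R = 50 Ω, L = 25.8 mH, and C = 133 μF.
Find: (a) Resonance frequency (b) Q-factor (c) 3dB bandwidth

Step 1 — Resonance: ω₀ = 1/√(LC) = 1/√(0.0258·0.000133) = 539.8 rad/s.
Step 2 — f₀ = ω₀/(2π) = 85.92 Hz.
Step 3 — Parallel Q: Q = R/(ω₀L) = 50/(539.8·0.0258) = 3.59.
Step 4 — Bandwidth: Δω = ω₀/Q = 150.4 rad/s; BW = Δω/(2π) = 23.93 Hz.

(a) f₀ = 85.92 Hz  (b) Q = 3.59  (c) BW = 23.93 Hz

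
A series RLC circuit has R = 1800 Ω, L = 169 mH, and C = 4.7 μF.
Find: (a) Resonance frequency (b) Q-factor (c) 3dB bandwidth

Step 1 — Resonance: ω₀ = 1/√(LC) = 1/√(0.169·4.7e-06) = 1122 rad/s.
Step 2 — f₀ = ω₀/(2π) = 178.6 Hz.
Step 3 — Series Q: Q = ω₀L/R = 1122·0.169/1800 = 0.1053.
Step 4 — Bandwidth: Δω = ω₀/Q = 1.065e+04 rad/s; BW = Δω/(2π) = 1695 Hz.

(a) f₀ = 178.6 Hz  (b) Q = 0.1053  (c) BW = 1695 Hz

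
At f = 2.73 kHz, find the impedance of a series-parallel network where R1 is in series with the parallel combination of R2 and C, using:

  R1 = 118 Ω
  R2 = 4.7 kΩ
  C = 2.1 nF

Step 1 — Angular frequency: ω = 2π·f = 2π·2730 = 1.715e+04 rad/s.
Step 2 — Component impedances:
  R1: Z = R = 118 Ω
  R2: Z = R = 4700 Ω
  C: Z = 1/(jωC) = -j/(ω·C) = 0 - j2.776e+04 Ω
Step 3 — Parallel branch: R2 || C = 1/(1/R2 + 1/C) = 4569 - j773.5 Ω.
Step 4 — Series with R1: Z_total = R1 + (R2 || C) = 4687 - j773.5 Ω = 4750∠-9.4° Ω.

Z = 4687 - j773.5 Ω = 4750∠-9.4° Ω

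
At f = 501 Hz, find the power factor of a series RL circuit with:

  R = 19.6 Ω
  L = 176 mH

Step 1 — Angular frequency: ω = 2π·f = 2π·501 = 3148 rad/s.
Step 2 — Component impedances:
  R: Z = R = 19.6 Ω
  L: Z = jωL = j·3148·0.176 = 0 + j554 Ω
Step 3 — Series combination: Z_total = R + L = 19.6 + j554 Ω = 554.4∠88.0° Ω.
Step 4 — Power factor: PF = cos(φ) = Re(Z)/|Z| = 19.6/554.37 = 0.03536.
Step 5 — Type: Im(Z) = 554 ⇒ lagging (phase φ = 88.0°).

PF = 0.03536 (lagging, φ = 88.0°)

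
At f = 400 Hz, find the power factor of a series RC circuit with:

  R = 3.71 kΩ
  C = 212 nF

Step 1 — Angular frequency: ω = 2π·f = 2π·400 = 2513 rad/s.
Step 2 — Component impedances:
  R: Z = R = 3710 Ω
  C: Z = 1/(jωC) = -j/(ω·C) = 0 - j1877 Ω
Step 3 — Series combination: Z_total = R + C = 3710 - j1877 Ω = 4158∠-26.8° Ω.
Step 4 — Power factor: PF = cos(φ) = Re(Z)/|Z| = 3710/4158 = 0.8923.
Step 5 — Type: Im(Z) = -1877 ⇒ leading (phase φ = -26.8°).

PF = 0.8923 (leading, φ = -26.8°)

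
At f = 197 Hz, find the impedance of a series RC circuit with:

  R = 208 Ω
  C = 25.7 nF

Step 1 — Angular frequency: ω = 2π·f = 2π·197 = 1238 rad/s.
Step 2 — Component impedances:
  R: Z = R = 208 Ω
  C: Z = 1/(jωC) = -j/(ω·C) = 0 - j3.144e+04 Ω
Step 3 — Series combination: Z_total = R + C = 208 - j3.144e+04 Ω = 3.144e+04∠-89.6° Ω.

Z = 208 - j3.144e+04 Ω = 3.144e+04∠-89.6° Ω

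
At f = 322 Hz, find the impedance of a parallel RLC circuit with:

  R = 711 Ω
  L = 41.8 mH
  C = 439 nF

Step 1 — Angular frequency: ω = 2π·f = 2π·322 = 2023 rad/s.
Step 2 — Component impedances:
  R: Z = R = 711 Ω
  L: Z = jωL = j·2023·0.0418 = 0 + j84.57 Ω
  C: Z = 1/(jωC) = -j/(ω·C) = 0 - j1126 Ω
Step 3 — Parallel combination: 1/Z_total = 1/R + 1/L + 1/C; Z_total = 11.57 + j89.95 Ω = 90.69∠82.7° Ω.

Z = 11.57 + j89.95 Ω = 90.69∠82.7° Ω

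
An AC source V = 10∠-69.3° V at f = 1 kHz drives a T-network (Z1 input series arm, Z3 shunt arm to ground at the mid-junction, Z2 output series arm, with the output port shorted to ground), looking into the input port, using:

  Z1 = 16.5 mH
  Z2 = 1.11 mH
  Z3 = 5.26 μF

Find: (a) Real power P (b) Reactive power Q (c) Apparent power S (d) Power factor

Step 1 — Angular frequency: ω = 2π·f = 2π·1000 = 6283 rad/s.
Step 2 — Component impedances:
  Z1: Z = jωL = j·6283·0.0165 = 0 + j103.7 Ω
  Z2: Z = jωL = j·6283·0.00111 = 0 + j6.974 Ω
  Z3: Z = 1/(jωC) = -j/(ω·C) = 0 - j30.26 Ω
Step 3 — With the output port shorted to ground, the output series arm Z2 runs from the junction to ground; the shunt arm Z3 also runs from the junction to ground. They appear in parallel: Z3 || Z2 = 0 + j9.063 Ω.
Step 4 — Series with input arm Z1: Z_in = Z1 + (Z3 || Z2) = 0 + j112.7 Ω = 112.7∠90.0° Ω.
Step 5 — Source phasor: V = 10∠-69.3° V = 3.535 - j9.354 V.
Step 6 — Current: I = V / Z = -0.08298 - j0.03135 A = 0.0887∠-159.3° A.
Step 7 — Complex power: S = V·I* = 0 + j0.887 VA.
Step 8 — Real power: P = Re(S) = 0 W.
Step 9 — Reactive power: Q = Im(S) = 0.887 VAR.
Step 10 — Apparent power: |S| = 0.887 VA.
Step 11 — Power factor: PF = P/|S| = 0 (lagging).

(a) P = 0 W  (b) Q = 0.887 VAR  (c) S = 0.887 VA  (d) PF = 0 (lagging)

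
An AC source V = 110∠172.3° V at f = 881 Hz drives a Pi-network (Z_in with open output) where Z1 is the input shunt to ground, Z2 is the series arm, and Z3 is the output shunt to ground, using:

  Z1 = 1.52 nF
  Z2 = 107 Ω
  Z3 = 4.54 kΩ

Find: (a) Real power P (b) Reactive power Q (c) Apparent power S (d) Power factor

Step 1 — Angular frequency: ω = 2π·f = 2π·881 = 5535 rad/s.
Step 2 — Component impedances:
  Z1: Z = 1/(jωC) = -j/(ω·C) = 0 - j1.189e+05 Ω
  Z2: Z = R = 107 Ω
  Z3: Z = R = 4540 Ω
Step 3 — With open output, the series arm Z2 and the output shunt Z3 appear in series to ground: Z2 + Z3 = 4647 Ω.
Step 4 — Parallel with input shunt Z1: Z_in = Z1 || (Z2 + Z3) = 4640 - j181.4 Ω = 4643∠-2.2° Ω.
Step 5 — Source phasor: V = 110∠172.3° V = -109 + j14.74 V.
Step 6 — Current: I = V / Z = -0.02358 + j0.002254 A = 0.02369∠174.5° A.
Step 7 — Complex power: S = V·I* = 2.604 - j0.1018 VA.
Step 8 — Real power: P = Re(S) = 2.604 W.
Step 9 — Reactive power: Q = Im(S) = -0.1018 VAR.
Step 10 — Apparent power: |S| = 2.606 VA.
Step 11 — Power factor: PF = P/|S| = 0.9992 (leading).

(a) P = 2.604 W  (b) Q = -0.1018 VAR  (c) S = 2.606 VA  (d) PF = 0.9992 (leading)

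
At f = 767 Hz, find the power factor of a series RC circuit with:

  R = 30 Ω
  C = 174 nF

Step 1 — Angular frequency: ω = 2π·f = 2π·767 = 4819 rad/s.
Step 2 — Component impedances:
  R: Z = R = 30 Ω
  C: Z = 1/(jωC) = -j/(ω·C) = 0 - j1193 Ω
Step 3 — Series combination: Z_total = R + C = 30 - j1193 Ω = 1193∠-88.6° Ω.
Step 4 — Power factor: PF = cos(φ) = Re(Z)/|Z| = 30/1193 = 0.02515.
Step 5 — Type: Im(Z) = -1193 ⇒ leading (phase φ = -88.6°).

PF = 0.02515 (leading, φ = -88.6°)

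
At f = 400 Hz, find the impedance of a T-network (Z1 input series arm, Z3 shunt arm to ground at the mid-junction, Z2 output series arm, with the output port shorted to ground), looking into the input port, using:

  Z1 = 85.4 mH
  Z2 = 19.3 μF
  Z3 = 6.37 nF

Step 1 — Angular frequency: ω = 2π·f = 2π·400 = 2513 rad/s.
Step 2 — Component impedances:
  Z1: Z = jωL = j·2513·0.0854 = 0 + j214.6 Ω
  Z2: Z = 1/(jωC) = -j/(ω·C) = 0 - j20.62 Ω
  Z3: Z = 1/(jωC) = -j/(ω·C) = 0 - j6.246e+04 Ω
Step 3 — With the output port shorted to ground, the output series arm Z2 runs from the junction to ground; the shunt arm Z3 also runs from the junction to ground. They appear in parallel: Z3 || Z2 = 0 - j20.61 Ω.
Step 4 — Series with input arm Z1: Z_in = Z1 + (Z3 || Z2) = 0 + j194 Ω = 194∠90.0° Ω.

Z = 0 + j194 Ω = 194∠90.0° Ω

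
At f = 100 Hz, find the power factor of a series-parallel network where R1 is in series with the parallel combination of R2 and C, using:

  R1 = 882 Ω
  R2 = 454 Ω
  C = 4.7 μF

Step 1 — Angular frequency: ω = 2π·f = 2π·100 = 628.3 rad/s.
Step 2 — Component impedances:
  R1: Z = R = 882 Ω
  R2: Z = R = 454 Ω
  C: Z = 1/(jωC) = -j/(ω·C) = 0 - j338.6 Ω
Step 3 — Parallel branch: R2 || C = 1/(1/R2 + 1/C) = 162.3 - j217.6 Ω.
Step 4 — Series with R1: Z_total = R1 + (R2 || C) = 1044 - j217.6 Ω = 1067∠-11.8° Ω.
Step 5 — Power factor: PF = cos(φ) = Re(Z)/|Z| = 1044.3/1066.7 = 0.979.
Step 6 — Type: Im(Z) = -217.6 ⇒ leading (phase φ = -11.8°).

PF = 0.979 (leading, φ = -11.8°)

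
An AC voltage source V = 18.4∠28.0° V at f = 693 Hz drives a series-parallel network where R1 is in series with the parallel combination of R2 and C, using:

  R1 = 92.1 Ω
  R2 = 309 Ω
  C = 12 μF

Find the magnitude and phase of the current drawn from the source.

Step 1 — Angular frequency: ω = 2π·f = 2π·693 = 4354 rad/s.
Step 2 — Component impedances:
  R1: Z = R = 92.1 Ω
  R2: Z = R = 309 Ω
  C: Z = 1/(jωC) = -j/(ω·C) = 0 - j19.14 Ω
Step 3 — Parallel branch: R2 || C = 1/(1/R2 + 1/C) = 1.181 - j19.07 Ω.
Step 4 — Series with R1: Z_total = R1 + (R2 || C) = 93.28 - j19.07 Ω = 95.21∠-11.6° Ω.
Step 5 — Source phasor: V = 18.4∠28.0° V = 16.25 + j8.638 V.
Step 6 — Ohm's law: I = V / Z_total = (16.25 + j8.638) / (93.28 - j19.07) = 0.149 + j0.1231 A.
Step 7 — Convert to polar: |I| = 0.1933 A, ∠I = 39.6°.

I = 0.1933∠39.6° A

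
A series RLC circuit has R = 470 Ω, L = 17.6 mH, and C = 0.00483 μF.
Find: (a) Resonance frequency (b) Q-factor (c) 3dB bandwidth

Step 1 — Resonance: ω₀ = 1/√(LC) = 1/√(0.0176·4.83e-09) = 1.085e+05 rad/s.
Step 2 — f₀ = ω₀/(2π) = 1.726e+04 Hz.
Step 3 — Series Q: Q = ω₀L/R = 1.085e+05·0.0176/470 = 4.061.
Step 4 — Bandwidth: Δω = ω₀/Q = 2.67e+04 rad/s; BW = Δω/(2π) = 4250 Hz.

(a) f₀ = 1.726e+04 Hz  (b) Q = 4.061  (c) BW = 4250 Hz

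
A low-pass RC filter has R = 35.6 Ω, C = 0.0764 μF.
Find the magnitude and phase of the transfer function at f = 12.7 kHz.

Step 1 — Angular frequency: ω = 2π·1.27e+04 = 7.98e+04 rad/s.
Step 2 — Transfer function: H(jω) = 1/(1 + jωRC).
Step 3 — Denominator: 1 + jωRC = 1 + j·7.98e+04·35.6·7.64e-08 = 1 + j0.217.
Step 4 — H = 0.955 - j0.2073.
Step 5 — Magnitude: |H| = 0.9772 (-0.2 dB); phase: φ = -12.2°.

|H| = 0.9772 (-0.2 dB), φ = -12.2°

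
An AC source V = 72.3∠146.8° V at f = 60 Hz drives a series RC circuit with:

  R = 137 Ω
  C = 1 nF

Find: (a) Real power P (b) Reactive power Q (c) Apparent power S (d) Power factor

Step 1 — Angular frequency: ω = 2π·f = 2π·60 = 377 rad/s.
Step 2 — Component impedances:
  R: Z = R = 137 Ω
  C: Z = 1/(jωC) = -j/(ω·C) = 0 - j2.653e+06 Ω
Step 3 — Series combination: Z_total = R + C = 137 - j2.653e+06 Ω = 2.653e+06∠-90.0° Ω.
Step 4 — Source phasor: V = 72.3∠146.8° V = -60.5 + j39.59 V.
Step 5 — Current: I = V / Z = -1.493e-05 - j2.281e-05 A = 2.726e-05∠-123.2° A.
Step 6 — Complex power: S = V·I* = 1.018e-07 - j0.001971 VA.
Step 7 — Real power: P = Re(S) = 1.018e-07 W.
Step 8 — Reactive power: Q = Im(S) = -0.001971 VAR.
Step 9 — Apparent power: |S| = 0.001971 VA.
Step 10 — Power factor: PF = P/|S| = 5.165e-05 (leading).

(a) P = 1.018e-07 W  (b) Q = -0.001971 VAR  (c) S = 0.001971 VA  (d) PF = 5.165e-05 (leading)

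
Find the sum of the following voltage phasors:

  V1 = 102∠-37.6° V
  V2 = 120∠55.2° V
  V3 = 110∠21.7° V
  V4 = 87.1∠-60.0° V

Step 1 — Convert each phasor to rectangular form:
  V1 = 102·(cos(-37.6°) + j·sin(-37.6°)) = 80.81 - j62.23 V
  V2 = 120·(cos(55.2°) + j·sin(55.2°)) = 68.49 + j98.54 V
  V3 = 110·(cos(21.7°) + j·sin(21.7°)) = 102.2 + j40.67 V
  V4 = 87.1·(cos(-60.0°) + j·sin(-60.0°)) = 43.55 - j75.43 V
Step 2 — Sum components: V_total = 295.1 + j1.544 V.
Step 3 — Convert to polar: |V_total| = 295.1 V, ∠V_total = 0.3°.

V_total = 295.1∠0.3° V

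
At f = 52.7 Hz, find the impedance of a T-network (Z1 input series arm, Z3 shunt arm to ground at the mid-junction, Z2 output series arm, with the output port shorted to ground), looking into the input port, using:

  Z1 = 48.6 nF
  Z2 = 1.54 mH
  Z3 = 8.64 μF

Step 1 — Angular frequency: ω = 2π·f = 2π·52.7 = 331.1 rad/s.
Step 2 — Component impedances:
  Z1: Z = 1/(jωC) = -j/(ω·C) = 0 - j6.214e+04 Ω
  Z2: Z = jωL = j·331.1·0.00154 = 0 + j0.5099 Ω
  Z3: Z = 1/(jωC) = -j/(ω·C) = 0 - j349.5 Ω
Step 3 — With the output port shorted to ground, the output series arm Z2 runs from the junction to ground; the shunt arm Z3 also runs from the junction to ground. They appear in parallel: Z3 || Z2 = 0 + j0.5107 Ω.
Step 4 — Series with input arm Z1: Z_in = Z1 + (Z3 || Z2) = 0 - j6.214e+04 Ω = 6.214e+04∠-90.0° Ω.

Z = 0 - j6.214e+04 Ω = 6.214e+04∠-90.0° Ω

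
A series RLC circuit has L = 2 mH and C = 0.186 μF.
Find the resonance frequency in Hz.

Step 1 — Resonance condition Im(Z)=0 gives ω₀ = 1/√(LC).
Step 2 — ω₀ = 1/√(0.002·1.86e-07) = 5.185e+04 rad/s.
Step 3 — f₀ = ω₀/(2π) = 8252 Hz.

f₀ = 8252 Hz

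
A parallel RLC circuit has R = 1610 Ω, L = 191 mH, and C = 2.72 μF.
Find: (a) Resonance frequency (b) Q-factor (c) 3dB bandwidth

Step 1 — Resonance: ω₀ = 1/√(LC) = 1/√(0.191·2.72e-06) = 1387 rad/s.
Step 2 — f₀ = ω₀/(2π) = 220.8 Hz.
Step 3 — Parallel Q: Q = R/(ω₀L) = 1610/(1387·0.191) = 6.076.
Step 4 — Bandwidth: Δω = ω₀/Q = 228.4 rad/s; BW = Δω/(2π) = 36.34 Hz.

(a) f₀ = 220.8 Hz  (b) Q = 6.076  (c) BW = 36.34 Hz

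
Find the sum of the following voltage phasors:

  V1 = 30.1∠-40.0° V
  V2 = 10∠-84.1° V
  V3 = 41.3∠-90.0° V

Step 1 — Convert each phasor to rectangular form:
  V1 = 30.1·(cos(-40.0°) + j·sin(-40.0°)) = 23.06 - j19.35 V
  V2 = 10·(cos(-84.1°) + j·sin(-84.1°)) = 1.028 - j9.947 V
  V3 = 41.3·(cos(-90.0°) + j·sin(-90.0°)) = 0 - j41.3 V
Step 2 — Sum components: V_total = 24.09 - j70.59 V.
Step 3 — Convert to polar: |V_total| = 74.59 V, ∠V_total = -71.2°.

V_total = 74.59∠-71.2° V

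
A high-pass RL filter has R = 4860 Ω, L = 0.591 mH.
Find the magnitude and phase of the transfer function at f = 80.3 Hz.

Step 1 — Angular frequency: ω = 2π·80.3 = 504.5 rad/s.
Step 2 — Transfer function: H(jω) = jωL/(R + jωL).
Step 3 — Numerator jωL = j·0.2982; denominator R + jωL = 4860 + j0.2982.
Step 4 — H = 3.764e-09 + j6.135e-05.
Step 5 — Magnitude: |H| = 6.135e-05 (-84.2 dB); phase: φ = 90.0°.

|H| = 6.135e-05 (-84.2 dB), φ = 90.0°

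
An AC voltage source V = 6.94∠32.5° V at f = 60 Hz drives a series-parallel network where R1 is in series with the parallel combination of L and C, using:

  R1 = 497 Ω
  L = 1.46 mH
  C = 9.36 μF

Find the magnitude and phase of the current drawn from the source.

Step 1 — Angular frequency: ω = 2π·f = 2π·60 = 377 rad/s.
Step 2 — Component impedances:
  R1: Z = R = 497 Ω
  L: Z = jωL = j·377·0.00146 = 0 + j0.5504 Ω
  C: Z = 1/(jωC) = -j/(ω·C) = 0 - j283.4 Ω
Step 3 — Parallel branch: L || C = 1/(1/L + 1/C) = 0 + j0.5515 Ω.
Step 4 — Series with R1: Z_total = R1 + (L || C) = 497 + j0.5515 Ω = 497∠0.1° Ω.
Step 5 — Source phasor: V = 6.94∠32.5° V = 5.853 + j3.729 V.
Step 6 — Ohm's law: I = V / Z_total = (5.853 + j3.729) / (497 + j0.5515) = 0.01179 + j0.00749 A.
Step 7 — Convert to polar: |I| = 0.01396 A, ∠I = 32.4°.

I = 0.01396∠32.4° A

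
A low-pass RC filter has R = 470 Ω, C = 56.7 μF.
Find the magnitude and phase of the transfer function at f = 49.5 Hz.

Step 1 — Angular frequency: ω = 2π·49.5 = 311 rad/s.
Step 2 — Transfer function: H(jω) = 1/(1 + jωRC).
Step 3 — Denominator: 1 + jωRC = 1 + j·311·470·5.67e-05 = 1 + j8.288.
Step 4 — H = 0.01435 - j0.1189.
Step 5 — Magnitude: |H| = 0.1198 (-18.4 dB); phase: φ = -83.1°.

|H| = 0.1198 (-18.4 dB), φ = -83.1°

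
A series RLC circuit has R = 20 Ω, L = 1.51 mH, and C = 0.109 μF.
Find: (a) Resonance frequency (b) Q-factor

Step 1 — Resonance condition Im(Z)=0 gives ω₀ = 1/√(LC).
Step 2 — ω₀ = 1/√(0.00151·1.09e-07) = 7.795e+04 rad/s.
Step 3 — f₀ = ω₀/(2π) = 1.241e+04 Hz.
Step 4 — Series Q: Q = ω₀L/R = 7.795e+04·0.00151/20 = 5.885.

(a) f₀ = 1.241e+04 Hz  (b) Q = 5.885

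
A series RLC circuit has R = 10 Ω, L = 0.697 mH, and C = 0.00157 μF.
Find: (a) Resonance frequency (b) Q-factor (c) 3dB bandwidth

Step 1 — Resonance: ω₀ = 1/√(LC) = 1/√(0.000697·1.57e-09) = 9.559e+05 rad/s.
Step 2 — f₀ = ω₀/(2π) = 1.521e+05 Hz.
Step 3 — Series Q: Q = ω₀L/R = 9.559e+05·0.000697/10 = 66.63.
Step 4 — Bandwidth: Δω = ω₀/Q = 1.435e+04 rad/s; BW = Δω/(2π) = 2283 Hz.

(a) f₀ = 1.521e+05 Hz  (b) Q = 66.63  (c) BW = 2283 Hz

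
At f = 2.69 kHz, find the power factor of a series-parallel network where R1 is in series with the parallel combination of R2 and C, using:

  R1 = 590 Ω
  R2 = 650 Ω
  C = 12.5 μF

Step 1 — Angular frequency: ω = 2π·f = 2π·2690 = 1.69e+04 rad/s.
Step 2 — Component impedances:
  R1: Z = R = 590 Ω
  R2: Z = R = 650 Ω
  C: Z = 1/(jωC) = -j/(ω·C) = 0 - j4.733 Ω
Step 3 — Parallel branch: R2 || C = 1/(1/R2 + 1/C) = 0.03447 - j4.733 Ω.
Step 4 — Series with R1: Z_total = R1 + (R2 || C) = 590 - j4.733 Ω = 590.1∠-0.5° Ω.
Step 5 — Power factor: PF = cos(φ) = Re(Z)/|Z| = 590.03/590.05 = 1.
Step 6 — Type: Im(Z) = -4.733 ⇒ leading (phase φ = -0.5°).

PF = 1 (leading, φ = -0.5°)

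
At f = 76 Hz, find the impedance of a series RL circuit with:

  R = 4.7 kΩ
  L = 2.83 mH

Step 1 — Angular frequency: ω = 2π·f = 2π·76 = 477.5 rad/s.
Step 2 — Component impedances:
  R: Z = R = 4700 Ω
  L: Z = jωL = j·477.5·0.00283 = 0 + j1.351 Ω
Step 3 — Series combination: Z_total = R + L = 4700 + j1.351 Ω = 4700∠0.0° Ω.

Z = 4700 + j1.351 Ω = 4700∠0.0° Ω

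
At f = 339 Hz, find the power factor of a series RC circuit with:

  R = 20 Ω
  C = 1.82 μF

Step 1 — Angular frequency: ω = 2π·f = 2π·339 = 2130 rad/s.
Step 2 — Component impedances:
  R: Z = R = 20 Ω
  C: Z = 1/(jωC) = -j/(ω·C) = 0 - j258 Ω
Step 3 — Series combination: Z_total = R + C = 20 - j258 Ω = 258.7∠-85.6° Ω.
Step 4 — Power factor: PF = cos(φ) = Re(Z)/|Z| = 20/258.73 = 0.0773.
Step 5 — Type: Im(Z) = -258 ⇒ leading (phase φ = -85.6°).

PF = 0.0773 (leading, φ = -85.6°)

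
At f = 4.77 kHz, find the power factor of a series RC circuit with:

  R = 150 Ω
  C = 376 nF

Step 1 — Angular frequency: ω = 2π·f = 2π·4770 = 2.997e+04 rad/s.
Step 2 — Component impedances:
  R: Z = R = 150 Ω
  C: Z = 1/(jωC) = -j/(ω·C) = 0 - j88.74 Ω
Step 3 — Series combination: Z_total = R + C = 150 - j88.74 Ω = 174.3∠-30.6° Ω.
Step 4 — Power factor: PF = cos(φ) = Re(Z)/|Z| = 150/174.28 = 0.8607.
Step 5 — Type: Im(Z) = -88.74 ⇒ leading (phase φ = -30.6°).

PF = 0.8607 (leading, φ = -30.6°)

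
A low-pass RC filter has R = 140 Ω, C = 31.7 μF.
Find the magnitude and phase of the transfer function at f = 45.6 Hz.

Step 1 — Angular frequency: ω = 2π·45.6 = 286.5 rad/s.
Step 2 — Transfer function: H(jω) = 1/(1 + jωRC).
Step 3 — Denominator: 1 + jωRC = 1 + j·286.5·140·3.17e-05 = 1 + j1.272.
Step 4 — H = 0.3821 - j0.4859.
Step 5 — Magnitude: |H| = 0.6182 (-4.2 dB); phase: φ = -51.8°.

|H| = 0.6182 (-4.2 dB), φ = -51.8°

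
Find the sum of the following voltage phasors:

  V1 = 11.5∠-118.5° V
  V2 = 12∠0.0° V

Step 1 — Convert each phasor to rectangular form:
  V1 = 11.5·(cos(-118.5°) + j·sin(-118.5°)) = -5.487 - j10.11 V
  V2 = 12·(cos(0.0°) + j·sin(0.0°)) = 12 V
Step 2 — Sum components: V_total = 6.513 - j10.11 V.
Step 3 — Convert to polar: |V_total| = 12.02 V, ∠V_total = -57.2°.

V_total = 12.02∠-57.2° V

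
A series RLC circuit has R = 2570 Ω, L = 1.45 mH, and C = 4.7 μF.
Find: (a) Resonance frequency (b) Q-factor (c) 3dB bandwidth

Step 1 — Resonance condition Im(Z)=0 gives ω₀ = 1/√(LC).
Step 2 — ω₀ = 1/√(0.00145·4.7e-06) = 1.211e+04 rad/s.
Step 3 — f₀ = ω₀/(2π) = 1928 Hz.
Step 4 — Series Q: Q = ω₀L/R = 1.211e+04·0.00145/2570 = 0.006834.
Step 5 — 3dB bandwidth: Δω = ω₀/Q = 1.772e+06 rad/s; BW = Δω/(2π) = 2.821e+05 Hz.

(a) f₀ = 1928 Hz  (b) Q = 0.006834  (c) BW = 2.821e+05 Hz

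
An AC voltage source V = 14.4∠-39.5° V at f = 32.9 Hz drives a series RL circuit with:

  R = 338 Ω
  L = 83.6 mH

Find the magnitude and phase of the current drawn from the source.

Step 1 — Angular frequency: ω = 2π·f = 2π·32.9 = 206.7 rad/s.
Step 2 — Component impedances:
  R: Z = R = 338 Ω
  L: Z = jωL = j·206.7·0.0836 = 0 + j17.28 Ω
Step 3 — Series combination: Z_total = R + L = 338 + j17.28 Ω = 338.4∠2.9° Ω.
Step 4 — Source phasor: V = 14.4∠-39.5° V = 11.11 - j9.16 V.
Step 5 — Ohm's law: I = V / Z_total = (11.11 - j9.16) / (338 + j17.28) = 0.03141 - j0.0287 A.
Step 6 — Convert to polar: |I| = 0.04255 A, ∠I = -42.4°.

I = 0.04255∠-42.4° A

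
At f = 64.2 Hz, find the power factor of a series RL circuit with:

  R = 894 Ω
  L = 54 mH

Step 1 — Angular frequency: ω = 2π·f = 2π·64.2 = 403.4 rad/s.
Step 2 — Component impedances:
  R: Z = R = 894 Ω
  L: Z = jωL = j·403.4·0.054 = 0 + j21.78 Ω
Step 3 — Series combination: Z_total = R + L = 894 + j21.78 Ω = 894.3∠1.4° Ω.
Step 4 — Power factor: PF = cos(φ) = Re(Z)/|Z| = 894/894.3 = 0.9997.
Step 5 — Type: Im(Z) = 21.78 ⇒ lagging (phase φ = 1.4°).

PF = 0.9997 (lagging, φ = 1.4°)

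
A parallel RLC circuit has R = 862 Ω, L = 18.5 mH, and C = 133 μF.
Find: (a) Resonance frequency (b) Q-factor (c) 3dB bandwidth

Step 1 — Resonance: ω₀ = 1/√(LC) = 1/√(0.0185·0.000133) = 637.5 rad/s.
Step 2 — f₀ = ω₀/(2π) = 101.5 Hz.
Step 3 — Parallel Q: Q = R/(ω₀L) = 862/(637.5·0.0185) = 73.09.
Step 4 — Bandwidth: Δω = ω₀/Q = 8.723 rad/s; BW = Δω/(2π) = 1.388 Hz.

(a) f₀ = 101.5 Hz  (b) Q = 73.09  (c) BW = 1.388 Hz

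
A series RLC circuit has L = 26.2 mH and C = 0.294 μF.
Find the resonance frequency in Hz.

Step 1 — Resonance condition Im(Z)=0 gives ω₀ = 1/√(LC).
Step 2 — ω₀ = 1/√(0.0262·2.94e-07) = 1.139e+04 rad/s.
Step 3 — f₀ = ω₀/(2π) = 1813 Hz.

f₀ = 1813 Hz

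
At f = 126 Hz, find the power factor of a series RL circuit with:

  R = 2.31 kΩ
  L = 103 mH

Step 1 — Angular frequency: ω = 2π·f = 2π·126 = 791.7 rad/s.
Step 2 — Component impedances:
  R: Z = R = 2310 Ω
  L: Z = jωL = j·791.7·0.103 = 0 + j81.54 Ω
Step 3 — Series combination: Z_total = R + L = 2310 + j81.54 Ω = 2311∠2.0° Ω.
Step 4 — Power factor: PF = cos(φ) = Re(Z)/|Z| = 2310/2311.4 = 0.9994.
Step 5 — Type: Im(Z) = 81.54 ⇒ lagging (phase φ = 2.0°).

PF = 0.9994 (lagging, φ = 2.0°)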